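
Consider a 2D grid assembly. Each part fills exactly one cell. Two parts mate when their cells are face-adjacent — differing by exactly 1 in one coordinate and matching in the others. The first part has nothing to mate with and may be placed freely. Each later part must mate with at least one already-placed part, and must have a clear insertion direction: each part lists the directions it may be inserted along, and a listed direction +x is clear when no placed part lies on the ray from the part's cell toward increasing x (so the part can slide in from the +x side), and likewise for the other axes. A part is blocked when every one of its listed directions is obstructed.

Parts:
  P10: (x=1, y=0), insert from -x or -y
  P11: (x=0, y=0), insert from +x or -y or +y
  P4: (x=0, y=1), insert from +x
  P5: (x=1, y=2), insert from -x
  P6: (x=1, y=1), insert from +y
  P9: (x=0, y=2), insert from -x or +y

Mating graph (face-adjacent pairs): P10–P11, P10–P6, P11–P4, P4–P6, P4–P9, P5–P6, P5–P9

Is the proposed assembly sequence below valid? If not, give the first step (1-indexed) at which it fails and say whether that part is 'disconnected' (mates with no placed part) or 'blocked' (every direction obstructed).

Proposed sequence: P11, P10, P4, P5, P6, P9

1. P11@(0, 0) [+x clear] — {P11}
2. P10@(1, 0) [-y clear] — {P10, P11}
3. P4@(0, 1) [+x clear] — {P10, P11, P4}
4. P5@(1, 2) — no placed neighbour ⇒ disconnected

Invalid at step 4 (disconnected)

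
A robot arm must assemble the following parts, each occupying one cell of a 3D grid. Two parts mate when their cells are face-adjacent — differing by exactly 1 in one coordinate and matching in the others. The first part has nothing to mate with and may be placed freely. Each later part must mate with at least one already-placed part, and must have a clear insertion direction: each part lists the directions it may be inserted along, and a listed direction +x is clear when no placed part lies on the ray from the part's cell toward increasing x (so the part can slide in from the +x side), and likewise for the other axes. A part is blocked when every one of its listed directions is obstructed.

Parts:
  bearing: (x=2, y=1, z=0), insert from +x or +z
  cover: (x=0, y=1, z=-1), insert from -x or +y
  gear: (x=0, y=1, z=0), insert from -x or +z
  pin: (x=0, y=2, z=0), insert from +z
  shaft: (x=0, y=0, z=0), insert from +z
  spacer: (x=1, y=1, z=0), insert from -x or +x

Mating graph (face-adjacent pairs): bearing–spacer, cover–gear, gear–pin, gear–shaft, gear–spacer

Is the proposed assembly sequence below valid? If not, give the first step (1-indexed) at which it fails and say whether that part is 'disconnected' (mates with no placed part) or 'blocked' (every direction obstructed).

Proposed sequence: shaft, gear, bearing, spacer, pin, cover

1. shaft@(0, 0, 0) [+z clear] — {shaft}
2. gear@(0, 1, 0) [-x clear] — {gear, shaft}
3. bearing@(2, 1, 0) — no placed neighbour ⇒ disconnected

Invalid at step 3 (disconnected)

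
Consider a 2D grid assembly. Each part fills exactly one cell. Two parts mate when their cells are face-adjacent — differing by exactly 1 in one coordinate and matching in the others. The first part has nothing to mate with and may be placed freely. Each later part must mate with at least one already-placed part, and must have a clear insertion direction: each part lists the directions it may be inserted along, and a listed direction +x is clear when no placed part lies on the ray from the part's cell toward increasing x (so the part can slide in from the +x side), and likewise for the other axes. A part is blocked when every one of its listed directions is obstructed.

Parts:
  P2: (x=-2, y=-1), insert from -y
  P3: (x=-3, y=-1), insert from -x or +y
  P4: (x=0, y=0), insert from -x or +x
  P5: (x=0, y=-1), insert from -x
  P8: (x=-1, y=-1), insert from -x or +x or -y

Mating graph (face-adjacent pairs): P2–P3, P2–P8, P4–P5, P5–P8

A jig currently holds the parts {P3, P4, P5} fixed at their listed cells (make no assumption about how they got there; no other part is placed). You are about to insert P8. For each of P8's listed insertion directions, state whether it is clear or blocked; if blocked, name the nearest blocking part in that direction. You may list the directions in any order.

-x: nearest on ray is P3@(-3, -1) ⇒ blocked
+x: nearest on ray is P5@(0, -1) ⇒ blocked
-y: ray from P8(-1, -1) has no placed part ⇒ clear

+x: blocked by P5; -x: blocked by P3; -y: clear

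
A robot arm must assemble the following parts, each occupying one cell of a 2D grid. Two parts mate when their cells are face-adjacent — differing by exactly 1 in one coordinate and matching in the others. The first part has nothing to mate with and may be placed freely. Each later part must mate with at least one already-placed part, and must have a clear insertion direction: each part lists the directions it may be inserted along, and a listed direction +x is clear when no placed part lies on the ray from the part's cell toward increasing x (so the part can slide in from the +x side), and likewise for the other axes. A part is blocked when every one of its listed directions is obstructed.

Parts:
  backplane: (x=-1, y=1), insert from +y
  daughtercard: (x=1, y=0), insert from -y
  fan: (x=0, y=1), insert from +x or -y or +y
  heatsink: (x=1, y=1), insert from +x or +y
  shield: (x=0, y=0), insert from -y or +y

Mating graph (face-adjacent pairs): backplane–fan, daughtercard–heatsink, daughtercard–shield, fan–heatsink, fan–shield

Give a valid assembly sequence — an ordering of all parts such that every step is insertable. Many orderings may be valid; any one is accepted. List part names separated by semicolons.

1. shield@(0, 0) [-y clear] — {shield}
2. fan@(0, 1) [+x clear] — {fan, shield}
3. heatsink@(1, 1) [+x clear] — {fan, heatsink, shield}
4. daughtercard@(1, 0) [-y clear] — {daughtercard, fan, heatsink, shield}
5. backplane@(-1, 1) [+y clear] — {backplane, daughtercard, fan, heatsink, shield}

shield; fan; heatsink; daughtercard; backplane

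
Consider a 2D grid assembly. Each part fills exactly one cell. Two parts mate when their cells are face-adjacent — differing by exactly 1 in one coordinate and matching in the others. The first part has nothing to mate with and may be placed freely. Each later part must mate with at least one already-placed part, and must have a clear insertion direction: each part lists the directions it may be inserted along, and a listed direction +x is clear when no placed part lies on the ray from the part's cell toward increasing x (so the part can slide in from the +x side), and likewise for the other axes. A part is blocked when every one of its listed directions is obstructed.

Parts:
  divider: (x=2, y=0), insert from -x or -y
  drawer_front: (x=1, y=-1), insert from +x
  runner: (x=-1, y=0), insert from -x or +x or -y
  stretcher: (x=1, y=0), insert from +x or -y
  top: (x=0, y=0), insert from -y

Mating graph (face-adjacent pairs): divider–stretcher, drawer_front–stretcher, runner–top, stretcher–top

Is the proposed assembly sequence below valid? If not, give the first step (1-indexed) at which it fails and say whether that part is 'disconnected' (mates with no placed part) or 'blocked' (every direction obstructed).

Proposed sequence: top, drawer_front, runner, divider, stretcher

1. top@(0, 0) [-y clear] — {top}
2. drawer_front@(1, -1) — no placed neighbour ⇒ disconnected

Invalid at step 2 (disconnected)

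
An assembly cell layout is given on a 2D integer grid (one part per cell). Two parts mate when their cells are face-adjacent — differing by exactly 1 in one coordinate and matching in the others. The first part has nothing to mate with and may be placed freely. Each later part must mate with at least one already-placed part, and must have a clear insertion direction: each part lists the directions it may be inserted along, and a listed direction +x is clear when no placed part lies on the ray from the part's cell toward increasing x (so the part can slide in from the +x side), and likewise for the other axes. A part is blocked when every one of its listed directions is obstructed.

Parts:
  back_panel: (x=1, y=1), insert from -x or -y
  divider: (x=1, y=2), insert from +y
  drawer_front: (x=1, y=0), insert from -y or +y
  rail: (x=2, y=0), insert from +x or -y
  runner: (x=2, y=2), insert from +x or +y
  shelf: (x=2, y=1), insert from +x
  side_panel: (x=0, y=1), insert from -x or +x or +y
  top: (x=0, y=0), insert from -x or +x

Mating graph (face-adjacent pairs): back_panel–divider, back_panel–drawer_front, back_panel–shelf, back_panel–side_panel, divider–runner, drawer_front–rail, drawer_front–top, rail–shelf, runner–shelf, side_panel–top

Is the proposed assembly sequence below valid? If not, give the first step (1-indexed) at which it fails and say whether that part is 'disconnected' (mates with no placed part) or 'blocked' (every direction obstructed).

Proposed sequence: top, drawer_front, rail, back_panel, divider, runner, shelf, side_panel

Valid

1. top@(0, 0) [-x clear] — {top}
2. drawer_front@(1, 0) [-y clear] — {drawer_front, top}
3. rail@(2, 0) [+x clear] — {drawer_front, rail, top}
4. back_panel@(1, 1) [-x clear] — {back_panel, drawer_front, rail, top}
5. divider@(1, 2) [+y clear] — {back_panel, divider, drawer_front, rail, top}
6. runner@(2, 2) [+x clear] — {back_panel, divider, drawer_front, rail, runner, top}
7. shelf@(2, 1) [+x clear] — {back_panel, divider, drawer_front, rail, runner, shelf, top}
8. side_panel@(0, 1) [-x clear] — {back_panel, divider, drawer_front, rail, runner, shelf, side_panel, top}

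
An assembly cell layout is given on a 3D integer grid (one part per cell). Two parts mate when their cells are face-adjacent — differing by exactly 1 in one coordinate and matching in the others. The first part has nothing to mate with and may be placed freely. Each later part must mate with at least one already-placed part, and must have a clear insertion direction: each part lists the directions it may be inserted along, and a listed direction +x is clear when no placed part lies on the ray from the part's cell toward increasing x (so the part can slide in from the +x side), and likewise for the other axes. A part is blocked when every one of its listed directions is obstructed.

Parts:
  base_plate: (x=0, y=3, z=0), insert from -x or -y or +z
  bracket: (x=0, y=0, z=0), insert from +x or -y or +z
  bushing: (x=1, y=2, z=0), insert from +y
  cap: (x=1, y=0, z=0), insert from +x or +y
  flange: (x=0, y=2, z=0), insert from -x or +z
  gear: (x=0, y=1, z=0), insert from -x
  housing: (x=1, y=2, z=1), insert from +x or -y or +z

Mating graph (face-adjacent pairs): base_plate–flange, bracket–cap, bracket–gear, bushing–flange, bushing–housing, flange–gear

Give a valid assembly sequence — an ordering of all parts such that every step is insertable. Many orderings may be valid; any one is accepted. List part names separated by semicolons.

1. cap@(1, 0, 0) [+x clear] — {cap}
2. bracket@(0, 0, 0) [-y clear] — {bracket, cap}
3. gear@(0, 1, 0) [-x clear] — {bracket, cap, gear}
4. flange@(0, 2, 0) [-x clear] — {bracket, cap, flange, gear}
5. base_plate@(0, 3, 0) [-x clear] — {base_plate, bracket, cap, flange, gear}
6. bushing@(1, 2, 0) [+y clear] — {base_plate, bracket, bushing, cap, flange, gear}
7. housing@(1, 2, 1) [+x clear] — {base_plate, bracket, bushing, cap, flange, gear, housing}

cap; bracket; gear; flange; base_plate; bushing; housing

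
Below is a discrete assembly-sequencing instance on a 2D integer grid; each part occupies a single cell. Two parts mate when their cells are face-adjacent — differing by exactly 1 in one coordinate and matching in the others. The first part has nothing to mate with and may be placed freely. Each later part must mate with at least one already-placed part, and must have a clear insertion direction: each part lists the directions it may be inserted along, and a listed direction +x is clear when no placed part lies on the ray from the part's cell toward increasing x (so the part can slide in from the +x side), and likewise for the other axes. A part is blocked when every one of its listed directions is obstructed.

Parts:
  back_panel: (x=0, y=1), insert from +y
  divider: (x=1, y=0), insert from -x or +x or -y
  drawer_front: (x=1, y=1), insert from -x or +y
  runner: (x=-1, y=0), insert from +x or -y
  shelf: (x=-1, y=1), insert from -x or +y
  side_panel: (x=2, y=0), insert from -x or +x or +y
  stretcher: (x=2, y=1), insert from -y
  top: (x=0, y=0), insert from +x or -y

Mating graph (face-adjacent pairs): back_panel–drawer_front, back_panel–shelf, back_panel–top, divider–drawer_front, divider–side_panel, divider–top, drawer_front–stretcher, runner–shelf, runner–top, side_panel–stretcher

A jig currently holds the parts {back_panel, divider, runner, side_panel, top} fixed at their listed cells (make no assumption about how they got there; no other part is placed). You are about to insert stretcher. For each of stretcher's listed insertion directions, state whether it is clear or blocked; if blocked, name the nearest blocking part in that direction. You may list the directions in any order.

-y: blocked by side_panel

-y: nearest on ray is side_panel@(2, 0) ⇒ blocked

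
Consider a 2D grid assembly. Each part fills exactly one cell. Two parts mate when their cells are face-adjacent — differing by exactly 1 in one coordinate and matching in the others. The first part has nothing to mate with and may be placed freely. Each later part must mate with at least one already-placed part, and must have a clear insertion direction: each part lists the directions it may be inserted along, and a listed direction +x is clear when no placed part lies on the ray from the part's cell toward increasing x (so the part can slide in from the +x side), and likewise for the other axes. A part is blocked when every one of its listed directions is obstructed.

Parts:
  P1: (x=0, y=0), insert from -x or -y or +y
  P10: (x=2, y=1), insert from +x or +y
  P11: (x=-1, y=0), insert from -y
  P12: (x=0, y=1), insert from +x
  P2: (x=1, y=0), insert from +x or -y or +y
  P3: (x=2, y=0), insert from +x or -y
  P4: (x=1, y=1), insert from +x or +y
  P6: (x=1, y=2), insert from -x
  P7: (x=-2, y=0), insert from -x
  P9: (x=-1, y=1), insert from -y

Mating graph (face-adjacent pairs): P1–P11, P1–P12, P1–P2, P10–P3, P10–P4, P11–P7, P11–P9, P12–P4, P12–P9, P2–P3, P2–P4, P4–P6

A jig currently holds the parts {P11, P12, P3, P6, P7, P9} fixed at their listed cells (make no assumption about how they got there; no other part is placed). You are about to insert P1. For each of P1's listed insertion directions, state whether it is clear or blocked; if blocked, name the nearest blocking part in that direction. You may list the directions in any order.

+y: blocked by P12; -x: blocked by P11; -y: clear

-x: nearest on ray is P11@(-1, 0) ⇒ blocked
-y: ray from P1(0, 0) has no placed part ⇒ clear
+y: nearest on ray is P12@(0, 1) ⇒ blocked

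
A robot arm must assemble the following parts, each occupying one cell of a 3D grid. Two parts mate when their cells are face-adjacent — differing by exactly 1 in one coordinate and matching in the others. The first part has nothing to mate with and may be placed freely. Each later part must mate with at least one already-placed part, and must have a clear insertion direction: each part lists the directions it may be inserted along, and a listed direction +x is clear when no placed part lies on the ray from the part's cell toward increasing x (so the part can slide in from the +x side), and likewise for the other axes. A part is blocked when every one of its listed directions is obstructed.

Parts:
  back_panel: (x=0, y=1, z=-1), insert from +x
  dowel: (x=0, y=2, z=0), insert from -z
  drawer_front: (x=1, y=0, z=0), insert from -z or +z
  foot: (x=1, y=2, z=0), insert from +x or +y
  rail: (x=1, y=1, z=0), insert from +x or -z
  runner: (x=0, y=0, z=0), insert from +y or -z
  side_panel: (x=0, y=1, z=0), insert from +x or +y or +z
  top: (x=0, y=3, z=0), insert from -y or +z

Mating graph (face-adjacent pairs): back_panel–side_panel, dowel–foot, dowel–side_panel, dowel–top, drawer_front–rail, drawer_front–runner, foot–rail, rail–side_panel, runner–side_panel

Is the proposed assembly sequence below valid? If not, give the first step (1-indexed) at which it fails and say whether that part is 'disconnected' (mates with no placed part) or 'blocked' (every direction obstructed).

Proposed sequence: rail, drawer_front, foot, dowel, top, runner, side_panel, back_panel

Valid

1. rail@(1, 1, 0) [+x clear] — {rail}
2. drawer_front@(1, 0, 0) [-z clear] — {drawer_front, rail}
3. foot@(1, 2, 0) [+x clear] — {drawer_front, foot, rail}
4. dowel@(0, 2, 0) [-z clear] — {dowel, drawer_front, foot, rail}
5. top@(0, 3, 0) [+z clear] — {dowel, drawer_front, foot, rail, top}
6. runner@(0, 0, 0) [-z clear] — {dowel, drawer_front, foot, rail, runner, top}
7. side_panel@(0, 1, 0) [+z clear] — {dowel, drawer_front, foot, rail, runner, side_panel, top}
8. back_panel@(0, 1, -1) [+x clear] — {back_panel, dowel, drawer_front, foot, rail, runner, side_panel, top}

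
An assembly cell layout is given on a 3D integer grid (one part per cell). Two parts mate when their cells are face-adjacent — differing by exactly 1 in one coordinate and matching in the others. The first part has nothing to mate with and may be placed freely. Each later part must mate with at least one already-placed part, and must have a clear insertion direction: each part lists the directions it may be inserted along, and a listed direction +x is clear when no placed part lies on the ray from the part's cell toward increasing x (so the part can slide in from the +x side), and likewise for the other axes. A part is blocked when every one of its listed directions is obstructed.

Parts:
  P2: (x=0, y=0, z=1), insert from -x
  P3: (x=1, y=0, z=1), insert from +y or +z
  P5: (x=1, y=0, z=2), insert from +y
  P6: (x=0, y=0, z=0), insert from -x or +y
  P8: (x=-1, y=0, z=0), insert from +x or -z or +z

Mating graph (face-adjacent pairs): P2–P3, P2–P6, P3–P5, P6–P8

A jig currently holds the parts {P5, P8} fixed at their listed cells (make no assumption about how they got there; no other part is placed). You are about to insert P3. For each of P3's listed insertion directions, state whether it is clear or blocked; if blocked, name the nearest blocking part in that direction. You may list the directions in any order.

+y: clear; +z: blocked by P5

+y: ray from P3(1, 0, 1) has no placed part ⇒ clear
+z: nearest on ray is P5@(1, 0, 2) ⇒ blocked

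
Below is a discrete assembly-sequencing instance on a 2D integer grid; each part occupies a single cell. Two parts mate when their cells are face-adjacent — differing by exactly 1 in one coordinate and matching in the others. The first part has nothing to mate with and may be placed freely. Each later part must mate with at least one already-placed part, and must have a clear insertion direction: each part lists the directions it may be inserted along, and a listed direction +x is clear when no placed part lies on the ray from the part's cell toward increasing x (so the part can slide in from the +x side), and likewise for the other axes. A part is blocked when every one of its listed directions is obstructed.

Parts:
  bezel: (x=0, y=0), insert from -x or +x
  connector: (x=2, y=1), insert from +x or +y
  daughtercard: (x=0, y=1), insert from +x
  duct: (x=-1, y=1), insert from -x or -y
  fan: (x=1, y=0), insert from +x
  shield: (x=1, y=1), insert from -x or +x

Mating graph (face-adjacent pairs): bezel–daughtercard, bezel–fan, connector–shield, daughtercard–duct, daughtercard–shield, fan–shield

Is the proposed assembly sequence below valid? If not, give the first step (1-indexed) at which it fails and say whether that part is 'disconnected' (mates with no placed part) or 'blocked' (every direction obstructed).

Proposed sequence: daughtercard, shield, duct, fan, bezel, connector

Valid

1. daughtercard@(0, 1) [+x clear] — {daughtercard}
2. shield@(1, 1) [+x clear] — {daughtercard, shield}
3. duct@(-1, 1) [-x clear] — {daughtercard, duct, shield}
4. fan@(1, 0) [+x clear] — {daughtercard, duct, fan, shield}
5. bezel@(0, 0) [-x clear] — {bezel, daughtercard, duct, fan, shield}
6. connector@(2, 1) [+x clear] — {bezel, connector, daughtercard, duct, fan, shield}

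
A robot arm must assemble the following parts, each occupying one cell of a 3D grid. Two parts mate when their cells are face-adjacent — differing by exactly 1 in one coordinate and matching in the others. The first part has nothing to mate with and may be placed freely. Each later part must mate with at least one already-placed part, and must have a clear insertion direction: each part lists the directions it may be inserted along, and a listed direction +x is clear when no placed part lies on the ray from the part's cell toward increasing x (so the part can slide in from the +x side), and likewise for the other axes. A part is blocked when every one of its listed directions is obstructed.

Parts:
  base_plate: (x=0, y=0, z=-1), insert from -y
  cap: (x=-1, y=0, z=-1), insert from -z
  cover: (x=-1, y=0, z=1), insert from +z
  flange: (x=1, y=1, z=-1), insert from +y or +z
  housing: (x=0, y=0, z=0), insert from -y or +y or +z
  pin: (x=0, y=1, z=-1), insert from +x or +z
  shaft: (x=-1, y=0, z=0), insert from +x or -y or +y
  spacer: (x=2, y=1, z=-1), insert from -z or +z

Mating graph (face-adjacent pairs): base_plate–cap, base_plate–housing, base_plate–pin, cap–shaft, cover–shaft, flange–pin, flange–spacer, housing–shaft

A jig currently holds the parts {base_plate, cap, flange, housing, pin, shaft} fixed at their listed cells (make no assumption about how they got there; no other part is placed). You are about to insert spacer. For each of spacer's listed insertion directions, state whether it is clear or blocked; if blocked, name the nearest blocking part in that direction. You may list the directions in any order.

+z: clear; -z: clear

-z: ray from spacer(2, 1, -1) has no placed part ⇒ clear
+z: ray from spacer(2, 1, -1) has no placed part ⇒ clear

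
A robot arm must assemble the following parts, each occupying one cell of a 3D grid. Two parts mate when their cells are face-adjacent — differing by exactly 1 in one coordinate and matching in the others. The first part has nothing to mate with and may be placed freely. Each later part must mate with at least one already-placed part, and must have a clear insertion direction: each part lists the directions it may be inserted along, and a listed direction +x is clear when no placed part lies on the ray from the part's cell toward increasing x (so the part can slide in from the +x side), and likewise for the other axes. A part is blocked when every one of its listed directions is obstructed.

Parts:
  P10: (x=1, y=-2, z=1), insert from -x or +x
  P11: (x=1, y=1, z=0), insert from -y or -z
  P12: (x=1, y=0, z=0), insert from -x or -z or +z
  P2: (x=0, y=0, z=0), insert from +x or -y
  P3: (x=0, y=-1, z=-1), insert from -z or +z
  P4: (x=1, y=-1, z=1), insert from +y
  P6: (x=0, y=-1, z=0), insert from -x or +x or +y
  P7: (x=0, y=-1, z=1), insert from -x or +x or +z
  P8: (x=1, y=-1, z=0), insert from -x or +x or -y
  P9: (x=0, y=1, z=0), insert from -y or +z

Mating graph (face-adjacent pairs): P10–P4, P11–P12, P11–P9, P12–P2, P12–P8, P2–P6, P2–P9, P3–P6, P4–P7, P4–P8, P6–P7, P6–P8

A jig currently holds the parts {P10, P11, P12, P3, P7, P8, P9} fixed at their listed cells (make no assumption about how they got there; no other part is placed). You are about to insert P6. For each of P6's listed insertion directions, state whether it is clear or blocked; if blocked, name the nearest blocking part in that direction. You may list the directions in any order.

+x: blocked by P8; +y: blocked by P9; -x: clear

-x: ray from P6(0, -1, 0) has no placed part ⇒ clear
+x: nearest on ray is P8@(1, -1, 0) ⇒ blocked
+y: nearest on ray is P9@(0, 1, 0) ⇒ blocked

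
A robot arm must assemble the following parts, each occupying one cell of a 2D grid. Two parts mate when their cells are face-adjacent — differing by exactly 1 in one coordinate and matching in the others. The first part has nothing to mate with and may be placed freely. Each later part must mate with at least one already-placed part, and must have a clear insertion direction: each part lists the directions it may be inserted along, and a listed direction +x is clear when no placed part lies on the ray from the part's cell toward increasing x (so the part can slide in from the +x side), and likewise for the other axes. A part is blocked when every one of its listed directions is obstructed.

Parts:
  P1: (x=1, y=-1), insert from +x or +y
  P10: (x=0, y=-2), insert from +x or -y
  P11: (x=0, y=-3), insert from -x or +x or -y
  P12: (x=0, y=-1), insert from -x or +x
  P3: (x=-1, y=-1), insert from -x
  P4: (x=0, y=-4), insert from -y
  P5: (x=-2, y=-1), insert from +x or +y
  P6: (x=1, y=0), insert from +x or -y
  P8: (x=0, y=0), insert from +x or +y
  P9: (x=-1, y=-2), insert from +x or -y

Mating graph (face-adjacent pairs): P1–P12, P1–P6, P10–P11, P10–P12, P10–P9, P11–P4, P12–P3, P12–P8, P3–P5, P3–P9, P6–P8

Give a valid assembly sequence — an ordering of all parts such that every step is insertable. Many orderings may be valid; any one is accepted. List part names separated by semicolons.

1. P6@(1, 0) [+x clear] — {P6}
2. P8@(0, 0) [+y clear] — {P6, P8}
3. P1@(1, -1) [+x clear] — {P1, P6, P8}
4. P12@(0, -1) [-x clear] — {P1, P12, P6, P8}
5. P10@(0, -2) [+x clear] — {P1, P10, P12, P6, P8}
6. P11@(0, -3) [-x clear] — {P1, P10, P11, P12, P6, P8}
7. P4@(0, -4) [-y clear] — {P1, P10, P11, P12, P4, P6, P8}
8. P3@(-1, -1) [-x clear] — {P1, P10, P11, P12, P3, P4, P6, P8}
9. P5@(-2, -1) [+y clear] — {P1, P10, P11, P12, P3, P4, P5, P6, P8}
10. P9@(-1, -2) [-y clear] — {P1, P10, P11, P12, P3, P4, P5, P6, P8, P9}

P6; P8; P1; P12; P10; P11; P4; P3; P5; P9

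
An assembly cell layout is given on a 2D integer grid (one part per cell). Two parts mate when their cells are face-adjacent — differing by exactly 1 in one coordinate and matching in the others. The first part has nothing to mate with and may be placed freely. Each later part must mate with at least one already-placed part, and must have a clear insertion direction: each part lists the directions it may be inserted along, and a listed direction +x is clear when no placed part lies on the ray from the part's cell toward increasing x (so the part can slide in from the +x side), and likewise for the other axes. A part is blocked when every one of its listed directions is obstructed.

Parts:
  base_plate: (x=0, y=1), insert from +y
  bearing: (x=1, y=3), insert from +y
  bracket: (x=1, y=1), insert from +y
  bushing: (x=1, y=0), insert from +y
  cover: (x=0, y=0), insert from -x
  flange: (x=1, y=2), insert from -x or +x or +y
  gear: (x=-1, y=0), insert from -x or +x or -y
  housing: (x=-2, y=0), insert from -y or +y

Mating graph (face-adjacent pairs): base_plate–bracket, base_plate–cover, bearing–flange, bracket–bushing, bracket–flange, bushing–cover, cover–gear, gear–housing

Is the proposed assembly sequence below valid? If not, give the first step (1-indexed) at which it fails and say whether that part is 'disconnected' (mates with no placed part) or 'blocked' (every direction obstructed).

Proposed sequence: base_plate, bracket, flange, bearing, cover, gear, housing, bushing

1. base_plate@(0, 1) [+y clear] — {base_plate}
2. bracket@(1, 1) [+y clear] — {base_plate, bracket}
3. flange@(1, 2) [-x clear] — {base_plate, bracket, flange}
4. bearing@(1, 3) [+y clear] — {base_plate, bearing, bracket, flange}
5. cover@(0, 0) [-x clear] — {base_plate, bearing, bracket, cover, flange}
6. gear@(-1, 0) [-x clear] — {base_plate, bearing, bracket, cover, flange, gear}
7. housing@(-2, 0) [-y clear] — {base_plate, bearing, bracket, cover, flange, gear, housing}
8. bushing@(1, 0) — +y all obstructed ⇒ blocked

Invalid at step 8 (blocked)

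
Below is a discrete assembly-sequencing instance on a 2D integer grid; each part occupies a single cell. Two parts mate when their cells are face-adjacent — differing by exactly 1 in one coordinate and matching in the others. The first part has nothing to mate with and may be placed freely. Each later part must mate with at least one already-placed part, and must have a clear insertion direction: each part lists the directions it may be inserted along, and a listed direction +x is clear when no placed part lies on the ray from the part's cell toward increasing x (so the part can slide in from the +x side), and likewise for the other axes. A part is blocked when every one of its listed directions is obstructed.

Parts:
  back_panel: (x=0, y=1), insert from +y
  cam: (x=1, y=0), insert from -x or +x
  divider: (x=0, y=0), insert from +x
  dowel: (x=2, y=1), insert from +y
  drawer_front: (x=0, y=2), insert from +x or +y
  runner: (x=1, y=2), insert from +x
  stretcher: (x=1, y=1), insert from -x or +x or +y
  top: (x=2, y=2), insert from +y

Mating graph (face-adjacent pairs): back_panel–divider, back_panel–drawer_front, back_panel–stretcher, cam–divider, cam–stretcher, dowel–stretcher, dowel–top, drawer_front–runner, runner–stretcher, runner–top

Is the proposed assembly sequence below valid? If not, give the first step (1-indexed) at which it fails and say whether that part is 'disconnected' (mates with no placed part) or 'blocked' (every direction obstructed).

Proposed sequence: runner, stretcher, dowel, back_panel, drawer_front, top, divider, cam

Valid

1. runner@(1, 2) [+x clear] — {runner}
2. stretcher@(1, 1) [-x clear] — {runner, stretcher}
3. dowel@(2, 1) [+y clear] — {dowel, runner, stretcher}
4. back_panel@(0, 1) [+y clear] — {back_panel, dowel, runner, stretcher}
5. drawer_front@(0, 2) [+y clear] — {back_panel, dowel, drawer_front, runner, stretcher}
6. top@(2, 2) [+y clear] — {back_panel, dowel, drawer_front, runner, stretcher, top}
7. divider@(0, 0) [+x clear] — {back_panel, divider, dowel, drawer_front, runner, stretcher, top}
8. cam@(1, 0) [+x clear] — {back_panel, cam, divider, dowel, drawer_front, runner, stretcher, top}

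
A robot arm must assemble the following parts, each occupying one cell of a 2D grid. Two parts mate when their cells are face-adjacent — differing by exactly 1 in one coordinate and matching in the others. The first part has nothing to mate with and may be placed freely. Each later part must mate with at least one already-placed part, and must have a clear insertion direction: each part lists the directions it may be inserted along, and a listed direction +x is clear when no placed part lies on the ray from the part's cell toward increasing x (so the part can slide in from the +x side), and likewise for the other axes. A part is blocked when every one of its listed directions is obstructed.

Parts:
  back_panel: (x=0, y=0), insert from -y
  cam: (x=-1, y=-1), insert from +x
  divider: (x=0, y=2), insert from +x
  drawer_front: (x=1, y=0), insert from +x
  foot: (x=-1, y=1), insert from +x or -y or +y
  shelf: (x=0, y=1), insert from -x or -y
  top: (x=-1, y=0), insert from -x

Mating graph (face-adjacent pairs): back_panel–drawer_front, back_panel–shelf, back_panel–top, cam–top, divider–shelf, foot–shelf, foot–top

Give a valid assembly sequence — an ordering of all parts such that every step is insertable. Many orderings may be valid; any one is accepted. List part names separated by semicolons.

1. back_panel@(0, 0) [-y clear] — {back_panel}
2. drawer_front@(1, 0) [+x clear] — {back_panel, drawer_front}
3. shelf@(0, 1) [-x clear] — {back_panel, drawer_front, shelf}
4. foot@(-1, 1) [-y clear] — {back_panel, drawer_front, foot, shelf}
5. divider@(0, 2) [+x clear] — {back_panel, divider, drawer_front, foot, shelf}
6. top@(-1, 0) [-x clear] — {back_panel, divider, drawer_front, foot, shelf, top}
7. cam@(-1, -1) [+x clear] — {back_panel, cam, divider, drawer_front, foot, shelf, top}

back_panel; drawer_front; shelf; foot; divider; top; cam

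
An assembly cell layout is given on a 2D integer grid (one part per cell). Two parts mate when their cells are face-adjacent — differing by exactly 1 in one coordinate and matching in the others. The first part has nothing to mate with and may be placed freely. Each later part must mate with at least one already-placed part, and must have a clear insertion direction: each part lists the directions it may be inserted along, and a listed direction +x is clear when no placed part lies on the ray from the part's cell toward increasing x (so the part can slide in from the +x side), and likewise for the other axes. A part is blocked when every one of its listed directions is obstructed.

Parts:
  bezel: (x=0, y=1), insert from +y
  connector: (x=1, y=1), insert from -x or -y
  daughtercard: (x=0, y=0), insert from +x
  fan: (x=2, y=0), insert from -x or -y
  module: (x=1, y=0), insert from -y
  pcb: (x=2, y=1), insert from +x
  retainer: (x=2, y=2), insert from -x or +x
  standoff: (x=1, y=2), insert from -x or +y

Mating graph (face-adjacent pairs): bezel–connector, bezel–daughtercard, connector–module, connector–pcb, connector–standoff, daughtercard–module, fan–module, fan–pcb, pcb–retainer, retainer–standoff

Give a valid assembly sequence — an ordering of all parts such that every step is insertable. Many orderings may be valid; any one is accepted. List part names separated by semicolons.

1. connector@(1, 1) [-x clear] — {connector}
2. pcb@(2, 1) [+x clear] — {connector, pcb}
3. bezel@(0, 1) [+y clear] — {bezel, connector, pcb}
4. daughtercard@(0, 0) [+x clear] — {bezel, connector, daughtercard, pcb}
5. retainer@(2, 2) [-x clear] — {bezel, connector, daughtercard, pcb, retainer}
6. standoff@(1, 2) [-x clear] — {bezel, connector, daughtercard, pcb, retainer, standoff}
7. module@(1, 0) [-y clear] — {bezel, connector, daughtercard, module, pcb, retainer, standoff}
8. fan@(2, 0) [-y clear] — {bezel, connector, daughtercard, fan, module, pcb, retainer, standoff}

connector; pcb; bezel; daughtercard; retainer; standoff; module; fan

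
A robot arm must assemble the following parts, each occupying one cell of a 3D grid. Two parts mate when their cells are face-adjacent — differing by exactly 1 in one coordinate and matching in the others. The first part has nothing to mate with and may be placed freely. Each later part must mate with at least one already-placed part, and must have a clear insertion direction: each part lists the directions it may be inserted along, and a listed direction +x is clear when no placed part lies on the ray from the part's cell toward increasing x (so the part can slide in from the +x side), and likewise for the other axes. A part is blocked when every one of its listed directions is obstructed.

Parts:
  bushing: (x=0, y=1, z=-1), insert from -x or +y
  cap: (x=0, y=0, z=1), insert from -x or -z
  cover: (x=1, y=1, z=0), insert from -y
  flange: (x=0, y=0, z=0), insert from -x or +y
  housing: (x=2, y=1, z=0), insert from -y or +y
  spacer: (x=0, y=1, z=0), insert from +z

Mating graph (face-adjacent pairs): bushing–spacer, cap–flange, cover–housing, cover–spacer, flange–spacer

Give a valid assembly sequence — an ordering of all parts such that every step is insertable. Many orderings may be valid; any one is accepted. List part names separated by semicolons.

1. cap@(0, 0, 1) [-x clear] — {cap}
2. flange@(0, 0, 0) [-x clear] — {cap, flange}
3. spacer@(0, 1, 0) [+z clear] — {cap, flange, spacer}
4. bushing@(0, 1, -1) [-x clear] — {bushing, cap, flange, spacer}
5. cover@(1, 1, 0) [-y clear] — {bushing, cap, cover, flange, spacer}
6. housing@(2, 1, 0) [-y clear] — {bushing, cap, cover, flange, housing, spacer}

cap; flange; spacer; bushing; cover; housing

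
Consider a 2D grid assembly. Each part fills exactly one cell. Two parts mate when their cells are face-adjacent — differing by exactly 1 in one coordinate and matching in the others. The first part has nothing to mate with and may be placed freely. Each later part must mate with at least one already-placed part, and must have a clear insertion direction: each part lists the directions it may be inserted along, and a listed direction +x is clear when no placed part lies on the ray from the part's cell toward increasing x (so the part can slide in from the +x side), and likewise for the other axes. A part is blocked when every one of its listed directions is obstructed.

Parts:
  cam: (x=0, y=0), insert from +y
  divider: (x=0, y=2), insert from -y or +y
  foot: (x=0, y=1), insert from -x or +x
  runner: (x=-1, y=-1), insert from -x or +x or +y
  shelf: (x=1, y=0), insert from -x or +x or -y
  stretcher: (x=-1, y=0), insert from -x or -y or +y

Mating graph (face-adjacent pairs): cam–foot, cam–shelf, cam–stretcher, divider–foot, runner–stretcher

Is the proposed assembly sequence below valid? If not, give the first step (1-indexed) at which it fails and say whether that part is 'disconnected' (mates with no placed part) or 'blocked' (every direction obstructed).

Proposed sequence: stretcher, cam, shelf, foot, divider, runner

Valid

1. stretcher@(-1, 0) [-x clear] — {stretcher}
2. cam@(0, 0) [+y clear] — {cam, stretcher}
3. shelf@(1, 0) [+x clear] — {cam, shelf, stretcher}
4. foot@(0, 1) [-x clear] — {cam, foot, shelf, stretcher}
5. divider@(0, 2) [+y clear] — {cam, divider, foot, shelf, stretcher}
6. runner@(-1, -1) [-x clear] — {cam, divider, foot, runner, shelf, stretcher}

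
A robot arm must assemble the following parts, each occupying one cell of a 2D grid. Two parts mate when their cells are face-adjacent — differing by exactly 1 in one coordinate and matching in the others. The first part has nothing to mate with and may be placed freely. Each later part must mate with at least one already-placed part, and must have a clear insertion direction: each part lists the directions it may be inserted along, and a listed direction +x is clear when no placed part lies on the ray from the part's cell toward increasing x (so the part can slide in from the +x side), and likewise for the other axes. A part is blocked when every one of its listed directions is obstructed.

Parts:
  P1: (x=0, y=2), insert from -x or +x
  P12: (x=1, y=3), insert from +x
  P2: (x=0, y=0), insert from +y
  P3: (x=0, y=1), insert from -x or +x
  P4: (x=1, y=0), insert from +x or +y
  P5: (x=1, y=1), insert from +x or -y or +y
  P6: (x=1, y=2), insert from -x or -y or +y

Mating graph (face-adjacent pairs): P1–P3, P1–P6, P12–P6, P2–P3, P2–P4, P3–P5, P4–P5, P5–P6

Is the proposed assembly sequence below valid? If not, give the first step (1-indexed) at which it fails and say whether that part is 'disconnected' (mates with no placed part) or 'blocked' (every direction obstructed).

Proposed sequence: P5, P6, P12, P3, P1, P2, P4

Invalid at step 6 (blocked)

1. P5@(1, 1) [+x clear] — {P5}
2. P6@(1, 2) [-x clear] — {P5, P6}
3. P12@(1, 3) [+x clear] — {P12, P5, P6}
4. P3@(0, 1) [-x clear] — {P12, P3, P5, P6}
5. P1@(0, 2) [-x clear] — {P1, P12, P3, P5, P6}
6. P2@(0, 0) — +y all obstructed ⇒ blocked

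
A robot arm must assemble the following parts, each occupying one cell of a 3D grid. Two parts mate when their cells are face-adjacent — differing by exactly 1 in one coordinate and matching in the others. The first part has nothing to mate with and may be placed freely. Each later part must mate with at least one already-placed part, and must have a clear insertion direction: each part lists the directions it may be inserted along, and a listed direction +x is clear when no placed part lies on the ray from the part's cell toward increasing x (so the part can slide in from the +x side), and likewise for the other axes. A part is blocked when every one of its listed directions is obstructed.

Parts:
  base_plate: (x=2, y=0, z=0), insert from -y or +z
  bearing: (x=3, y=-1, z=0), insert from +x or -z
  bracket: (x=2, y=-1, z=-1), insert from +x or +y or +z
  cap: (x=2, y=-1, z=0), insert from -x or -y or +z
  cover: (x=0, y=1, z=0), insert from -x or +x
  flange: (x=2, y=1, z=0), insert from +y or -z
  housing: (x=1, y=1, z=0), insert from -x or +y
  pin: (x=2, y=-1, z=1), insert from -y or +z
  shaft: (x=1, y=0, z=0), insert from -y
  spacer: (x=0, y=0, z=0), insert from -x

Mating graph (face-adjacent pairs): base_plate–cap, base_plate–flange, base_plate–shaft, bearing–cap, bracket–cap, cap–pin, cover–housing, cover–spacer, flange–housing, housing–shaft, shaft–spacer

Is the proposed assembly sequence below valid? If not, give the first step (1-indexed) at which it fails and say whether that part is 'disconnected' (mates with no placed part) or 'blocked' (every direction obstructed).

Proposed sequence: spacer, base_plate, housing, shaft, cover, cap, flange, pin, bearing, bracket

Invalid at step 2 (disconnected)

1. spacer@(0, 0, 0) [-x clear] — {spacer}
2. base_plate@(2, 0, 0) — no placed neighbour ⇒ disconnected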